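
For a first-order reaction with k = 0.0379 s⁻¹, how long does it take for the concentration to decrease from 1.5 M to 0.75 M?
18.29 s

From ln[A] = ln[A]₀ - k·t: t = ln([A]₀/[A])/k = ln(1.5/0.75)/0.0379 = ln(2.0000)/0.0379 = 0.6931/0.0379 = 18.29 s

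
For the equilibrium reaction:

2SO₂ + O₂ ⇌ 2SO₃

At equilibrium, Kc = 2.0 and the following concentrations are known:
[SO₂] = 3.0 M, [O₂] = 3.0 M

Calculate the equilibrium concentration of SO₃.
[SO₃] = 7.3485 M

Kc = ([SO₃]^2) / ([SO₂]^2 × [O₂]) = 2.0
[SO₃]^2 = Kc · (reactant terms)/(other product terms) = 2.0 · 27 / 1 = 54
[SO₃] = (54)^(1/2) = 7.3485 M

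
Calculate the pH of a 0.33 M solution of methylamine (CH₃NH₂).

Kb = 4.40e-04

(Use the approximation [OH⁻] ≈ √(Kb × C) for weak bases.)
pH = 12.08

[OH⁻] = √(Kb × C) = √(4.40e-04 × 0.33) = 1.2050e-02. pOH = 1.92, pH = 14 - pOH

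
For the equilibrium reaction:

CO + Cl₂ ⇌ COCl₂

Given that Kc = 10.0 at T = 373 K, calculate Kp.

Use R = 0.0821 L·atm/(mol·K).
K_p = 0.3265

Δn = (moles gaseous products) − (moles gaseous reactants) = -1
T = 373 K; RT = 0.0821 × 373 = 30.6233
Kp = Kc·(RT)^Δn = 10.0 × (30.6233)^-1 = 10.0 × 0.0326549 = 0.3265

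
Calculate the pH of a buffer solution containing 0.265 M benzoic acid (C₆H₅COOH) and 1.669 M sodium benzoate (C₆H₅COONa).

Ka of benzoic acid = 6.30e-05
pH = 5.00

pKa = -log(6.30e-05) = 4.20. pH = pKa + log([A⁻]/[HA]) = 4.20 + log(1.669/0.265)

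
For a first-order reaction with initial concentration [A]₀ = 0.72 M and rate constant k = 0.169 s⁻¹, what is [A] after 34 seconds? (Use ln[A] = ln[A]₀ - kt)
0.0023 M

ln[A] = ln[A]₀ - k·t = ln(0.72) - (0.169)·(34) = -0.3285 - 5.7460 = -6.0745
[A] = e^(-6.0745) = 0.0023 M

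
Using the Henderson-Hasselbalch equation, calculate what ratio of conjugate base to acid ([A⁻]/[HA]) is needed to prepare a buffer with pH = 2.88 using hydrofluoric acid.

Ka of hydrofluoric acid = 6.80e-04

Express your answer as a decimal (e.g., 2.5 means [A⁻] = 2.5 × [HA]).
[A⁻]/[HA] = 0.516

pKa = −log(6.80e-04) = 3.1675. pH = pKa + log([A⁻]/[HA]). 2.88 = 3.1675 + log(ratio). log(ratio) = 2.88 − 3.1675 = -0.2875. ratio = 10^(-0.2875) = 0.516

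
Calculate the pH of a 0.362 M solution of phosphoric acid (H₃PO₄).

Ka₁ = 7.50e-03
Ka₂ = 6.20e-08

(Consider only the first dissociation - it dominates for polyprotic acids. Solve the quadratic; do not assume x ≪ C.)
pH = 1.31

x² + Ka₁·x − Ka₁·C = 0 with Ka₁ = 7.50e-03, C = 0.362.
x = (−Ka₁ + √(Ka₁² + 4·Ka₁·C))/2 = 4.8490e-02 M, so pH = 1.31.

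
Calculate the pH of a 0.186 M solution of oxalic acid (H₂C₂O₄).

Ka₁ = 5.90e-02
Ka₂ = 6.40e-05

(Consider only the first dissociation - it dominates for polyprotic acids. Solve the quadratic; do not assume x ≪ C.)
pH = 1.10

x² + Ka₁·x − Ka₁·C = 0 with Ka₁ = 5.90e-02, C = 0.186.
x = (−Ka₁ + √(Ka₁² + 4·Ka₁·C))/2 = 7.9331e-02 M, so pH = 1.10.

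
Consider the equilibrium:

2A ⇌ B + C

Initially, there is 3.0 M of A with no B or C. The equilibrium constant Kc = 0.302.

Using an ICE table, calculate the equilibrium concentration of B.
[B] = 0.785 M

ICE: [A] = 3.0 − 2x, [B] = [C] = x.
Kc = x²/(3.0 − 2x)² = 0.302 ⇒ √Kc = x/(3.0 − 2x).
x = √0.302·3.0/(1 + 2√0.302) = 0.54955·3.0/2.0991 = 0.7854.
[B] = x = 0.785 M.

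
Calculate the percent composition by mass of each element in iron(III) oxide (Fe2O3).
Fe: 69.94%, O: 30.06%

Molar mass of Fe2O3 = 159.7 g/mol
% Fe = (2 × 55.85) / 159.7 × 100% = 111.7 / 159.7 × 100% = 69.94%
% O = (3 × 16.0) / 159.7 × 100% = 48 / 159.7 × 100% = 30.06%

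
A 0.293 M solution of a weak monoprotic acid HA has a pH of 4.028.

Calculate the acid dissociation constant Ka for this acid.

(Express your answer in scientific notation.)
K_a = 3.00e-08

[H⁺] = 10^(−pH) = 10^(−4.028) = 9.376e-05 M. For HA ⇌ H⁺ + A⁻, Ka = x²/(C − x) = (9.376e-05)²/(0.293 − 9.376e-05) = 3.00e-08.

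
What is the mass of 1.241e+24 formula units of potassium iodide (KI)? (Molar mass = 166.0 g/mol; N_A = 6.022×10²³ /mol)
Moles = 1.241e+24 ÷ 6.022×10²³ = 2.06078 mol
Mass = 2.06078 mol × 166.0 g/mol = 342.1 g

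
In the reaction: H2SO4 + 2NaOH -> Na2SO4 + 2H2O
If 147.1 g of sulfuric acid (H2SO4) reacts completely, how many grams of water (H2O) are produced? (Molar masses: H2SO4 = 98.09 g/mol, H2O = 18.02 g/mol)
Moles of H2SO4 = 147.1 g ÷ 98.09 g/mol = 1.49964 mol
Mole ratio: 2 mol H2O / 1 mol H2SO4
Moles of H2O = 1.49964 × (2/1) = 2.99929 mol
Mass of H2O = 2.99929 mol × 18.02 g/mol = 54.05 g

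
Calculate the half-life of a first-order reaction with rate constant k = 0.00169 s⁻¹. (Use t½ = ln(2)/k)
410.15 s

t½ = ln(2)/k = 0.6931/0.00169 = 410.15 s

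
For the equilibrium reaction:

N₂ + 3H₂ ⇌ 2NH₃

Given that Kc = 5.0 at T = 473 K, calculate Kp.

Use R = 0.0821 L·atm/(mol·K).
K_p = 0.0033

Δn = (moles gaseous products) − (moles gaseous reactants) = -2
T = 473 K; RT = 0.0821 × 473 = 38.8333
Kp = Kc·(RT)^Δn = 5.0 × (38.8333)^-2 = 5.0 × 0.000663119 = 0.0033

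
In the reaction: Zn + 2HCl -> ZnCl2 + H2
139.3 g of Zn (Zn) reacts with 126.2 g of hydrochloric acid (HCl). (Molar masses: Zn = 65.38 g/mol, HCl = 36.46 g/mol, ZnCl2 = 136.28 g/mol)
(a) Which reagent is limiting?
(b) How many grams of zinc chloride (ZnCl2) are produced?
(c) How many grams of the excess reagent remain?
(a) HCl, (b) 235.9 g, (c) 26.15 g

Moles of Zn = 139.3 g ÷ 65.38 g/mol = 2.13062 mol
Moles of HCl = 126.2 g ÷ 36.46 g/mol = 3.46133 mol
Moles ÷ coefficient: Zn: 2.13062/1 = 2.131, HCl: 3.46133/2 = 1.731
(a) HCl has the smaller value, so HCl is the limiting reagent.
(b) Moles of ZnCl2 = 3.46133 mol HCl × (1/2) = 1.73066 mol; mass = 1.73066 mol × 136.28 g/mol = 235.9 g
(c) Zn consumed = 3.46133 × (1/2) = 1.73066 mol; remaining = 2.13062 − 1.73066 = 0.399957 mol; mass = 0.399957 mol × 65.38 g/mol = 26.15 g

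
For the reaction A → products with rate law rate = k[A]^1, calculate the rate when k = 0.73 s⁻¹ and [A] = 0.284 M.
0.2073 M/s

rate = k·[A]^1 = 0.73·(0.284)^1 = 0.73·0.284 = 0.2073 M/s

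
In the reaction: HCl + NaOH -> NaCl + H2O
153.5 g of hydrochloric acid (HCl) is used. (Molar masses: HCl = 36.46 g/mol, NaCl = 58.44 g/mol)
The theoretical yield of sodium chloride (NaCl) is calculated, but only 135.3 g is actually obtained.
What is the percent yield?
Moles of HCl = 153.5 g ÷ 36.46 g/mol = 4.21009 mol
Mole ratio: 1 mol NaCl / 1 mol HCl
Moles of NaCl = 4.21009 × (1/1) = 4.21009 mol
Theoretical yield = 4.21009 mol × 58.44 g/mol = 246.04 g
Actual yield = 135.3 g
Percent yield = (135.3 / 246.04) × 100% = 55.0%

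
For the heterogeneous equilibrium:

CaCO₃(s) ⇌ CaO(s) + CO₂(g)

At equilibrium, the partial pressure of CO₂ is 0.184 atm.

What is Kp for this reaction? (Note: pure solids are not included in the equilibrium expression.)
K_p = 0.184

Solids (CaCO₃, CaO) have activity 1 and are excluded.
Kp = P(CO₂) = 0.184.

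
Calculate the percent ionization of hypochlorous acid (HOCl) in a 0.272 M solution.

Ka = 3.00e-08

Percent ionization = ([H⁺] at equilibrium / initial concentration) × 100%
Percent ionization = 0.0332%

Let x = [H⁺]. Ka = x²/(C - x) ⇒ x² + (3.00e-08)x - (3.00e-08)(0.272) = 0. x = 9.0318e-05. Percent = (9.0318e-05/0.272) × 100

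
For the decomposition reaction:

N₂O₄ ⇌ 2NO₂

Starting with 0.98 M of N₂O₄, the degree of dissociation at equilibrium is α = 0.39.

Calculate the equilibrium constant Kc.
K_c = 0.9774

x = α·[A]₀ = 0.39 × 0.98 = 0.3822 M dissociated.
At eq: [N₂O₄] = 0.98 − 0.3822 = 0.5978 M; [NO₂] = 2x = 0.7644 M.
Kc = [NO₂]²/[N₂O₄] = (0.7644)²/0.5978 = 0.9774.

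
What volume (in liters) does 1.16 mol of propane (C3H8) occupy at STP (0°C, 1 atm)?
At STP, 1 mol of gas occupies 22.4 L
Volume = 1.16 mol × 22.4 L/mol = 25.98 L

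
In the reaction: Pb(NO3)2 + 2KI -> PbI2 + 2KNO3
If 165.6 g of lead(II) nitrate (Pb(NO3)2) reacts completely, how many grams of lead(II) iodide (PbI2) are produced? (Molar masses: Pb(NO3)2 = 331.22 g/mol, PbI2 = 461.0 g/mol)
Moles of Pb(NO3)2 = 165.6 g ÷ 331.22 g/mol = 0.49997 mol
Mole ratio: 1 mol PbI2 / 1 mol Pb(NO3)2
Moles of PbI2 = 0.49997 × (1/1) = 0.49997 mol
Mass of PbI2 = 0.49997 mol × 461.0 g/mol = 230.5 g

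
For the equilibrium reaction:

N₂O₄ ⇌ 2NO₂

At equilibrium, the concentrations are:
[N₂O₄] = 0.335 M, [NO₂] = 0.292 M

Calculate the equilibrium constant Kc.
K_c = 0.2545

Kc = ([NO₂]^2) / ([N₂O₄])
   = ((0.292)^2) / ((0.335))
   = 0.085264 / 0.335 = 0.2545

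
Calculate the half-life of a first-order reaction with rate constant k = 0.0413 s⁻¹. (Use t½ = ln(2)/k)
16.78 s

t½ = ln(2)/k = 0.6931/0.0413 = 16.78 s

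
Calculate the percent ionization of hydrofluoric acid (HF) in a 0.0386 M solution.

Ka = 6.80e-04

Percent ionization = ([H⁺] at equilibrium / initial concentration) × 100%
Percent ionization = 12.4%

Let x = [H⁺]. Ka = x²/(C - x) ⇒ x² + (6.80e-04)x - (6.80e-04)(0.0386) = 0. x = 4.7945e-03. Percent = (4.7945e-03/0.0386) × 100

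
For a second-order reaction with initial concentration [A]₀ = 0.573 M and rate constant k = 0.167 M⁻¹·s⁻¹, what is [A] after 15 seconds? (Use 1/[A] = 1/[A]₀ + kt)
0.2353 M

1/[A] = 1/[A]₀ + k·t = 1/0.573 + (0.167)·(15) = 1.7452 + 2.5050 = 4.2502
[A] = 1/4.2502 = 0.2353 M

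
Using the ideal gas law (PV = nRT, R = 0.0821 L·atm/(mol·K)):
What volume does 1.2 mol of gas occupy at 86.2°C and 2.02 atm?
T = 86.2°C + 273.15 = 359.35 K
V = nRT/P = (1.2 × 0.0821 × 359.35) / 2.02
V = 17.53 L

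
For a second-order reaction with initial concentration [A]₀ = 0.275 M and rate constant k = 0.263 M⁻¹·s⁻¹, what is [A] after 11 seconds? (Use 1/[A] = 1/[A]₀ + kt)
0.1532 M

1/[A] = 1/[A]₀ + k·t = 1/0.275 + (0.263)·(11) = 3.6364 + 2.8930 = 6.5294
[A] = 1/6.5294 = 0.1532 M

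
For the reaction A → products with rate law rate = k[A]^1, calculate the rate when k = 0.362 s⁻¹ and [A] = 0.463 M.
0.1676 M/s

rate = k·[A]^1 = 0.362·(0.463)^1 = 0.362·0.463 = 0.1676 M/s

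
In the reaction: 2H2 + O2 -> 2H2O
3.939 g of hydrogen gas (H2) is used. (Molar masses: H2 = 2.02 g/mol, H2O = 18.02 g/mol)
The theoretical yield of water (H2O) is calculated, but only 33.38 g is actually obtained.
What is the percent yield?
Moles of H2 = 3.939 g ÷ 2.02 g/mol = 1.95 mol
Mole ratio: 2 mol H2O / 2 mol H2
Moles of H2O = 1.95 × (2/2) = 1.95 mol
Theoretical yield = 1.95 mol × 18.02 g/mol = 35.139 g
Actual yield = 33.38 g
Percent yield = (33.38 / 35.139) × 100% = 95.0%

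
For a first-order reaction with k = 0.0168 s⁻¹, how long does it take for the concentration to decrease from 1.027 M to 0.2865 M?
75.99 s

From ln[A] = ln[A]₀ - k·t: t = ln([A]₀/[A])/k = ln(1.027/0.2865)/0.0168 = ln(3.5846)/0.0168 = 1.2767/0.0168 = 75.99 s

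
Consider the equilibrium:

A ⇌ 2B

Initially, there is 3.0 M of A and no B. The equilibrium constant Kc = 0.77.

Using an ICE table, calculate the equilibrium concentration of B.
[B] = 1.340 M

ICE: [A] = 3.0 − x, [B] = 2x.
Kc = (2x)²/(3.0 − x) = 0.77 ⇒ 4x² + 0.77x − 2.31 = 0.
x = (−0.77 + √(0.77² + 4·4·2.31))/(2·4) = (−0.77 + √37.553)/8 = 0.66976.
[B] = 2x = 1.340 M.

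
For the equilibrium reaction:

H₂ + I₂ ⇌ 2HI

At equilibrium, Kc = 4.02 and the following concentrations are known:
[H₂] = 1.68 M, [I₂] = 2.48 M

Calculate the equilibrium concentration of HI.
[HI] = 4.0925 M

Kc = ([HI]^2) / ([H₂] × [I₂]) = 4.02
[HI]^2 = Kc · (reactant terms)/(other product terms) = 4.02 · 4.1664 / 1 = 16.749
[HI] = (16.749)^(1/2) = 4.0925 M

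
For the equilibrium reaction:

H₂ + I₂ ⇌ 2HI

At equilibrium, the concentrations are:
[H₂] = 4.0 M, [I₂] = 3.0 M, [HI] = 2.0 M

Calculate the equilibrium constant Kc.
K_c = 0.3333

Kc = ([HI]^2) / ([H₂] × [I₂])
   = ((2.0)^2) / ((4.0)·(3.0))
   = 4 / 12 = 0.3333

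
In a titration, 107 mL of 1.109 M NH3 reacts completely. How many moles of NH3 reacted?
Moles = Molarity × Volume (L)
Moles = 1.109 M × 0.107 L = 0.1187 mol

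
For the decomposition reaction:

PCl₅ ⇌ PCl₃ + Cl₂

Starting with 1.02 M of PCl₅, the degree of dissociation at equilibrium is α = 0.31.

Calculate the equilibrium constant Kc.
K_c = 0.1421

x = α·[A]₀ = 0.31 × 1.02 = 0.3162 M dissociated.
At eq: [PCl₅] = 1.02 − 0.3162 = 0.7038 M; [PCl₃] = [Cl₂] = x = 0.3162 M.
Kc = [PCl₃][Cl₂]/[PCl₅] = (0.3162)²/0.7038 = 0.1421.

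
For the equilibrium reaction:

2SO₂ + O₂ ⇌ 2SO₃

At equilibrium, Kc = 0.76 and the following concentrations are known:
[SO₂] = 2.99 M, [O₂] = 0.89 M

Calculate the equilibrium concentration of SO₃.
[SO₃] = 2.4591 M

Kc = ([SO₃]^2) / ([SO₂]^2 × [O₂]) = 0.76
[SO₃]^2 = Kc · (reactant terms)/(other product terms) = 0.76 · 7.9567 / 1 = 6.0471
[SO₃] = (6.0471)^(1/2) = 2.4591 M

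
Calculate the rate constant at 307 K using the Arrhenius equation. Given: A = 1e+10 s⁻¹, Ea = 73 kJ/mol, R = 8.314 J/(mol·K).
3.79e-03 s⁻¹

k = A·exp(-Ea/(R·T)) = 1e+10·exp(-73000/(8.314·307)) = 1e+10·exp(-28.6006) = 1e+10·3.7926e-13 = 3.79e-03 s⁻¹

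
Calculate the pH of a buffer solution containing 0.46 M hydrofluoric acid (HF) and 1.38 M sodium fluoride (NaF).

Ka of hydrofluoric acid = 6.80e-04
pH = 3.64

pKa = -log(6.80e-04) = 3.17. pH = pKa + log([A⁻]/[HA]) = 3.17 + log(1.38/0.46)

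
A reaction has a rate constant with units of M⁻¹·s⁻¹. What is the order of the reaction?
second order (2)

For an n-th order reaction, k has units M^(1-n)·s⁻¹. Matching M⁻¹·s⁻¹ gives 1-n = -1, so n = 2 (second order).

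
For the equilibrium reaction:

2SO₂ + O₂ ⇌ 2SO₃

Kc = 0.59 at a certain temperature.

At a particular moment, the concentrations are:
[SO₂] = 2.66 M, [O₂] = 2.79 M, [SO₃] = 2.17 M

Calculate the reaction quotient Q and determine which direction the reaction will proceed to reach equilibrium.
Q = 0.239, Q < K, reaction proceeds forward (toward products)

Q = ([SO₃]^2) / ([SO₂]^2 × [O₂])
  = ((2.17)^2) / ((2.66)^2·(2.79)) = 4.7089/19.741 = 0.2385
Since Q = 0.2385 < Kc = 0.59, the reaction proceeds forward (toward products) to reach equilibrium.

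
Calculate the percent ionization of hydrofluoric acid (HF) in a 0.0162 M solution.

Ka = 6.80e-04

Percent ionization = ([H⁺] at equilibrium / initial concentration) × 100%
Percent ionization = 18.5%

Let x = [H⁺]. Ka = x²/(C - x) ⇒ x² + (6.80e-04)x - (6.80e-04)(0.0162) = 0. x = 2.9964e-03. Percent = (2.9964e-03/0.0162) × 100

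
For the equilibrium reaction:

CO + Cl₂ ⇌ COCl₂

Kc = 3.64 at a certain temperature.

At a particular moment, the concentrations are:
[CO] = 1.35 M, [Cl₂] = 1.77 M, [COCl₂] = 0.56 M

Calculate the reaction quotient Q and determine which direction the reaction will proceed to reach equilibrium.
Q = 0.234, Q < K, reaction proceeds forward (toward products)

Q = ([COCl₂]) / ([CO] × [Cl₂])
  = ((0.56)) / ((1.35)·(1.77)) = 0.56/2.3895 = 0.2344
Since Q = 0.2344 < Kc = 3.64, the reaction proceeds forward (toward products) to reach equilibrium.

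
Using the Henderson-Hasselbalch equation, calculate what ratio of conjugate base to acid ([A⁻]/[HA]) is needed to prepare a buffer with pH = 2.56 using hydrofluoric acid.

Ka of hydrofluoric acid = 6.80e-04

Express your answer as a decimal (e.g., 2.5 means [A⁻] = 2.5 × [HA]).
[A⁻]/[HA] = 0.247

pKa = −log(6.80e-04) = 3.1675. pH = pKa + log([A⁻]/[HA]). 2.56 = 3.1675 + log(ratio). log(ratio) = 2.56 − 3.1675 = -0.6075. ratio = 10^(-0.6075) = 0.247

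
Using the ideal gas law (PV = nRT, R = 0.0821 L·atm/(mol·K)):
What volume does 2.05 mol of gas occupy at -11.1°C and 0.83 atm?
T = -11.1°C + 273.15 = 262.05 K
V = nRT/P = (2.05 × 0.0821 × 262.05) / 0.83
V = 53.14 L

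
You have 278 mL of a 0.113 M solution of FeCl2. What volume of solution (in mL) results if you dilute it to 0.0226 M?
Using M₁V₁ = M₂V₂:
0.113 × 278 = 0.0226 × V₂
V₂ = (0.113 × 278) / 0.0226 = 1390 mL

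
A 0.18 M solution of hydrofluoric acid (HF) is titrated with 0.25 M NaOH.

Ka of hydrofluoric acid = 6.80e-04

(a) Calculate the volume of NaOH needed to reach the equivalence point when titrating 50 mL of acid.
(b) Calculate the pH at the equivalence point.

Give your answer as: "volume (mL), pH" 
V = 36.0 mL, pH = 8.09

(a) At equivalence: moles acid = moles base.
moles acid = 0.18 × 0.05 = 0.009 mol; V_NaOH = 0.009/0.25 = 0.036 L = 36.0 mL.
(b) At equivalence, all acid → conjugate base A⁻ at [A⁻] = 0.009/0.086 = 0.1047 M.
Kb = Kw/Ka = 1.0e-14/6.80e-04 = 1.471e-11; [OH⁻] = √(Kb·[A⁻]) = 1.241e-06; pOH = 5.91; pH = 14 − pOH = 8.09.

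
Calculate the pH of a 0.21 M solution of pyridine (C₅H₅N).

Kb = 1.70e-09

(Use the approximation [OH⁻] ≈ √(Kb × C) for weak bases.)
pH = 9.28

[OH⁻] = √(Kb × C) = √(1.70e-09 × 0.21) = 1.8894e-05. pOH = 4.72, pH = 14 - pOH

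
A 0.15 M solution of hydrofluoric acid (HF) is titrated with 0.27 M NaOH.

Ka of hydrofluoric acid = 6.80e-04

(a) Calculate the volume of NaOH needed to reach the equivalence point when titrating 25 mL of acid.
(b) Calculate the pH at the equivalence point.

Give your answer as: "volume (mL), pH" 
V = 13.9 mL, pH = 8.08

(a) At equivalence: moles acid = moles base.
moles acid = 0.15 × 0.025 = 0.00375 mol; V_NaOH = 0.00375/0.27 = 0.01389 L = 13.9 mL.
(b) At equivalence, all acid → conjugate base A⁻ at [A⁻] = 0.00375/0.03889 = 0.09643 M.
Kb = Kw/Ka = 1.0e-14/6.80e-04 = 1.471e-11; [OH⁻] = √(Kb·[A⁻]) = 1.191e-06; pOH = 5.92; pH = 14 − pOH = 8.08.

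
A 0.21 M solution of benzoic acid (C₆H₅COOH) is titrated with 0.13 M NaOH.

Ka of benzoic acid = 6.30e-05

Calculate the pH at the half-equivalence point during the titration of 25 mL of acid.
pH = pKa = 4.20

At the half-equivalence point, [HA] = [A⁻], so by Henderson–Hasselbalch pH = pKa + log(1) = pKa.
pKa = −log(6.30e-05) = 4.20.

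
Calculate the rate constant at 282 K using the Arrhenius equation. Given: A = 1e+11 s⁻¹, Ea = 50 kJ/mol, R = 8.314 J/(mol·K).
5.47e+01 s⁻¹

k = A·exp(-Ea/(R·T)) = 1e+11·exp(-50000/(8.314·282)) = 1e+11·exp(-21.3261) = 1e+11·5.4727e-10 = 5.47e+01 s⁻¹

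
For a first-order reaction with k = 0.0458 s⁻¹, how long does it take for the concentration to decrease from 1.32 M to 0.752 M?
12.28 s

From ln[A] = ln[A]₀ - k·t: t = ln([A]₀/[A])/k = ln(1.32/0.752)/0.0458 = ln(1.7553)/0.0458 = 0.5627/0.0458 = 12.28 s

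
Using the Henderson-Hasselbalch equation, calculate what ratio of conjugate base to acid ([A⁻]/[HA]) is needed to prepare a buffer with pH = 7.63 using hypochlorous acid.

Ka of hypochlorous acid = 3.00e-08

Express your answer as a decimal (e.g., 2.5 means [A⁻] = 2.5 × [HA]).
[A⁻]/[HA] = 1.280

pKa = −log(3.00e-08) = 7.5229. pH = pKa + log([A⁻]/[HA]). 7.63 = 7.5229 + log(ratio). log(ratio) = 7.63 − 7.5229 = 0.1071. ratio = 10^(0.1071) = 1.280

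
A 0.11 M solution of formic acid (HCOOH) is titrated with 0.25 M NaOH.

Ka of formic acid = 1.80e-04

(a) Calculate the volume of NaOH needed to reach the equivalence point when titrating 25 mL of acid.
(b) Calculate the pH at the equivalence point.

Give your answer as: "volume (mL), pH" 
V = 11.0 mL, pH = 8.31

(a) At equivalence: moles acid = moles base.
moles acid = 0.11 × 0.025 = 0.00275 mol; V_NaOH = 0.00275/0.25 = 0.011 L = 11.0 mL.
(b) At equivalence, all acid → conjugate base A⁻ at [A⁻] = 0.00275/0.036 = 0.07639 M.
Kb = Kw/Ka = 1.0e-14/1.80e-04 = 5.556e-11; [OH⁻] = √(Kb·[A⁻]) = 2.060e-06; pOH = 5.69; pH = 14 − pOH = 8.31.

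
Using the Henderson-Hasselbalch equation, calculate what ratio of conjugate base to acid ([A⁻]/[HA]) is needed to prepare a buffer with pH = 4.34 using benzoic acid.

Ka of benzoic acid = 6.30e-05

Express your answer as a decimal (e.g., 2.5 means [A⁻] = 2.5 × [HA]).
[A⁻]/[HA] = 1.378

pKa = −log(6.30e-05) = 4.2007. pH = pKa + log([A⁻]/[HA]). 4.34 = 4.2007 + log(ratio). log(ratio) = 4.34 − 4.2007 = 0.1393. ratio = 10^(0.1393) = 1.378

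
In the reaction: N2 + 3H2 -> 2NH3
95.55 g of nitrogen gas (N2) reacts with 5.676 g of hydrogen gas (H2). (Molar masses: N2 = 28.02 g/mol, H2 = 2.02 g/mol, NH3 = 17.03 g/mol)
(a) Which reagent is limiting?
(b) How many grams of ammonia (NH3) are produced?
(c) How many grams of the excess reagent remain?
(a) H2, (b) 31.9 g, (c) 69.31 g

Moles of N2 = 95.55 g ÷ 28.02 g/mol = 3.41006 mol
Moles of H2 = 5.676 g ÷ 2.02 g/mol = 2.8099 mol
Moles ÷ coefficient: N2: 3.41006/1 = 3.41, H2: 2.8099/3 = 0.9366
(a) H2 has the smaller value, so H2 is the limiting reagent.
(b) Moles of NH3 = 2.8099 mol H2 × (2/3) = 1.87327 mol; mass = 1.87327 mol × 17.03 g/mol = 31.9 g
(c) N2 consumed = 2.8099 × (1/3) = 0.936634 mol; remaining = 3.41006 − 0.936634 = 2.47343 mol; mass = 2.47343 mol × 28.02 g/mol = 69.31 g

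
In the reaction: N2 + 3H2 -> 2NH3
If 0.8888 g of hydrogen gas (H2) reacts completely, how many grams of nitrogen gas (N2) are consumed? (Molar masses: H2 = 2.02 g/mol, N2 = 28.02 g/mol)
Moles of H2 = 0.8888 g ÷ 2.02 g/mol = 0.44 mol
Mole ratio: 1 mol N2 / 3 mol H2
Moles of N2 = 0.44 × (1/3) = 0.146667 mol
Mass of N2 = 0.146667 mol × 28.02 g/mol = 4.11 g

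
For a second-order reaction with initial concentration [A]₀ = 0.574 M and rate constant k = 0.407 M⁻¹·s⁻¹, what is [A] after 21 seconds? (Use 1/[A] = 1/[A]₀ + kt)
0.0972 M

1/[A] = 1/[A]₀ + k·t = 1/0.574 + (0.407)·(21) = 1.7422 + 8.5470 = 10.2892
[A] = 1/10.2892 = 0.0972 M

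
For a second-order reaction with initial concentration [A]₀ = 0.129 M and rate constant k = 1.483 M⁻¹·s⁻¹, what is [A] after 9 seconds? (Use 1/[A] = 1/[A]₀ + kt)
0.0474 M

1/[A] = 1/[A]₀ + k·t = 1/0.129 + (1.483)·(9) = 7.7519 + 13.3470 = 21.0989
[A] = 1/21.0989 = 0.0474 M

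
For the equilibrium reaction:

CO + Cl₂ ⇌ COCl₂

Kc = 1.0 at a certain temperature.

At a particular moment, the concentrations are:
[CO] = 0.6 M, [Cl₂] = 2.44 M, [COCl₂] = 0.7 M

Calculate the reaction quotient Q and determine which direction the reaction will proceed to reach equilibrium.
Q = 0.478, Q < K, reaction proceeds forward (toward products)

Q = ([COCl₂]) / ([CO] × [Cl₂])
  = ((0.7)) / ((0.6)·(2.44)) = 0.7/1.464 = 0.4781
Since Q = 0.4781 < Kc = 1.0, the reaction proceeds forward (toward products) to reach equilibrium.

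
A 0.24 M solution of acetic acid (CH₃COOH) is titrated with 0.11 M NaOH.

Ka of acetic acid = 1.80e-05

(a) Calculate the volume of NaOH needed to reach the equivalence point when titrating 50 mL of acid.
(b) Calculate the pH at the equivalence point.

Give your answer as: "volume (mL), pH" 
V = 109.1 mL, pH = 8.81

(a) At equivalence: moles acid = moles base.
moles acid = 0.24 × 0.05 = 0.012 mol; V_NaOH = 0.012/0.11 = 0.1091 L = 109.1 mL.
(b) At equivalence, all acid → conjugate base A⁻ at [A⁻] = 0.012/0.1591 = 0.07543 M.
Kb = Kw/Ka = 1.0e-14/1.80e-05 = 5.556e-10; [OH⁻] = √(Kb·[A⁻]) = 6.473e-06; pOH = 5.19; pH = 14 − pOH = 8.81.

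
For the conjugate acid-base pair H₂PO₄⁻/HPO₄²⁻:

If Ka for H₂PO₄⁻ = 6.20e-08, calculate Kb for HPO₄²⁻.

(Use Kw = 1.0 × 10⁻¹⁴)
K_b = 1.61e-07

Conjugate acid-base pairs differ by one H⁺. Ka × Kb = Kw for a conjugate pair.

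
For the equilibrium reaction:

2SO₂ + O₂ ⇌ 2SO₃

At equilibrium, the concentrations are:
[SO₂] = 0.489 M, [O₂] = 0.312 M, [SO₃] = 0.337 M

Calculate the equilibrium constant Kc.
K_c = 1.5223

Kc = ([SO₃]^2) / ([SO₂]^2 × [O₂])
   = ((0.337)^2) / ((0.489)^2·(0.312))
   = 0.11357 / 0.074606 = 1.5223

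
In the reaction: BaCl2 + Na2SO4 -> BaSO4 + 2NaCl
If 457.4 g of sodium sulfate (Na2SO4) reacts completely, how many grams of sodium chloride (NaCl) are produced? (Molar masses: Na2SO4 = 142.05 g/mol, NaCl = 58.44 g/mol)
Moles of Na2SO4 = 457.4 g ÷ 142.05 g/mol = 3.21999 mol
Mole ratio: 2 mol NaCl / 1 mol Na2SO4
Moles of NaCl = 3.21999 × (2/1) = 6.43999 mol
Mass of NaCl = 6.43999 mol × 58.44 g/mol = 376.4 g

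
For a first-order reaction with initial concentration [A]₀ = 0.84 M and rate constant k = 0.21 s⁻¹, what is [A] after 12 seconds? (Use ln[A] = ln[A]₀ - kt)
0.0676 M

ln[A] = ln[A]₀ - k·t = ln(0.84) - (0.21)·(12) = -0.1744 - 2.5200 = -2.6944
[A] = e^(-2.6944) = 0.0676 M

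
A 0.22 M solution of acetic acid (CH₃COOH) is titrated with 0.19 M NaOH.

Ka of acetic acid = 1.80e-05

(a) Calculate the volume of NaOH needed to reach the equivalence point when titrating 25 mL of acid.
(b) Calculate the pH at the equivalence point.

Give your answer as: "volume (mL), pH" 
V = 28.9 mL, pH = 8.88

(a) At equivalence: moles acid = moles base.
moles acid = 0.22 × 0.025 = 0.0055 mol; V_NaOH = 0.0055/0.19 = 0.02895 L = 28.9 mL.
(b) At equivalence, all acid → conjugate base A⁻ at [A⁻] = 0.0055/0.05395 = 0.102 M.
Kb = Kw/Ka = 1.0e-14/1.80e-05 = 5.556e-10; [OH⁻] = √(Kb·[A⁻]) = 7.526e-06; pOH = 5.12; pH = 14 − pOH = 8.88.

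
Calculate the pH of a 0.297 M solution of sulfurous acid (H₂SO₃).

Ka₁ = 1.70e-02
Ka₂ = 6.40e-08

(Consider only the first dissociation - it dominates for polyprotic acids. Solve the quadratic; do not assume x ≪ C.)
pH = 1.20

x² + Ka₁·x − Ka₁·C = 0 with Ka₁ = 1.70e-02, C = 0.297.
x = (−Ka₁ + √(Ka₁² + 4·Ka₁·C))/2 = 6.3063e-02 M, so pH = 1.20.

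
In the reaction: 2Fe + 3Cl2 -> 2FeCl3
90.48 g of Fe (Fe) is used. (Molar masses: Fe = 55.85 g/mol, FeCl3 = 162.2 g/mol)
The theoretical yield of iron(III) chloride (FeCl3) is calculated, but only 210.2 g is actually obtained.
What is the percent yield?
Moles of Fe = 90.48 g ÷ 55.85 g/mol = 1.62005 mol
Mole ratio: 2 mol FeCl3 / 2 mol Fe
Moles of FeCl3 = 1.62005 × (2/2) = 1.62005 mol
Theoretical yield = 1.62005 mol × 162.2 g/mol = 262.77 g
Actual yield = 210.2 g
Percent yield = (210.2 / 262.77) × 100% = 80.0%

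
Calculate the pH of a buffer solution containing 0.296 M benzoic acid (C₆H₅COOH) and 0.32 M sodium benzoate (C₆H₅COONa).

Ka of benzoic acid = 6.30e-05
pH = 4.23

pKa = -log(6.30e-05) = 4.20. pH = pKa + log([A⁻]/[HA]) = 4.20 + log(0.32/0.296)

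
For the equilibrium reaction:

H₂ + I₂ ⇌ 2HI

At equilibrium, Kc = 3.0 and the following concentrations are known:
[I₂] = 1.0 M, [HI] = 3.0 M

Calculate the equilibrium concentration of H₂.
[H₂] = 3.0000 M

Kc = ([HI]^2) / ([H₂] × [I₂]) = 3.0
[H₂]^1 = (product terms)/(Kc · other reactant terms) = 9 / (3.0 · 1) = 3
[H₂] = 3.0000 M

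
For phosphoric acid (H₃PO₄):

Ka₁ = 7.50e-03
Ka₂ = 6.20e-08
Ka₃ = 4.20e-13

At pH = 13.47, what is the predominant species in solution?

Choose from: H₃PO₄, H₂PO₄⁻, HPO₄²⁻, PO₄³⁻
PO₄³⁻

pKa1 = 2.12, pKa2 = 7.21, pKa3 = 12.38. Each pKa is the crossover between adjacent species; pH = 13.47 lies in the region where PO₄³⁻ predominates.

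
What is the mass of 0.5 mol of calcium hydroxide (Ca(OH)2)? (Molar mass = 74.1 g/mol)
Mass = 0.5 mol × 74.1 g/mol = 37.05 g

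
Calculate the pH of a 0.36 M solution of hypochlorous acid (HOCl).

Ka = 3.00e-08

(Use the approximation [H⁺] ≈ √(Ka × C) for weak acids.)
pH = 3.98

[H⁺] = √(Ka × C) = √(3.00e-08 × 0.36) = 1.0392e-04. pH = -log(1.0392e-04)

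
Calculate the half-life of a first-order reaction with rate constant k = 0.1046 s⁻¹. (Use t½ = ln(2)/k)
6.63 s

t½ = ln(2)/k = 0.6931/0.1046 = 6.63 s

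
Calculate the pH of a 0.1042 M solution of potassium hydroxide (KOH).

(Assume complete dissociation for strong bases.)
pH = 13.02

[OH⁻] = 0.1042 M for strong base. pOH = -log[OH⁻] = 0.98, pH = 14 - pOH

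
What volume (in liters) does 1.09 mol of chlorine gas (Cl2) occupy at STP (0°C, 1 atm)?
At STP, 1 mol of gas occupies 22.4 L
Volume = 1.09 mol × 22.4 L/mol = 24.42 L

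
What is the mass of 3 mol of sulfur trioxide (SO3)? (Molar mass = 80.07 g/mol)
Mass = 3 mol × 80.07 g/mol = 240.2 g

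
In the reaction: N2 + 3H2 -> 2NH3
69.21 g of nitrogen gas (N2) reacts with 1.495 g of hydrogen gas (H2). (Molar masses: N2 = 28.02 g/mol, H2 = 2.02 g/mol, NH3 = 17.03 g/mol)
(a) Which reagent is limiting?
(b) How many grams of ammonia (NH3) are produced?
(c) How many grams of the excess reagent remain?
(a) H2, (b) 8.403 g, (c) 62.3 g

Moles of N2 = 69.21 g ÷ 28.02 g/mol = 2.47002 mol
Moles of H2 = 1.495 g ÷ 2.02 g/mol = 0.740099 mol
Moles ÷ coefficient: N2: 2.47002/1 = 2.47, H2: 0.740099/3 = 0.2467
(a) H2 has the smaller value, so H2 is the limiting reagent.
(b) Moles of NH3 = 0.740099 mol H2 × (2/3) = 0.493399 mol; mass = 0.493399 mol × 17.03 g/mol = 8.403 g
(c) N2 consumed = 0.740099 × (1/3) = 0.2467 mol; remaining = 2.47002 − 0.2467 = 2.22332 mol; mass = 2.22332 mol × 28.02 g/mol = 62.3 g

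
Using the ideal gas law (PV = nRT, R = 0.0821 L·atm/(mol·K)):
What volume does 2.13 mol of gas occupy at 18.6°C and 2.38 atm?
T = 18.6°C + 273.15 = 291.75 K
V = nRT/P = (2.13 × 0.0821 × 291.75) / 2.38
V = 21.44 L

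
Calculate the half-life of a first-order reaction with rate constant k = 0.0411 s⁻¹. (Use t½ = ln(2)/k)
16.86 s

t½ = ln(2)/k = 0.6931/0.0411 = 16.86 s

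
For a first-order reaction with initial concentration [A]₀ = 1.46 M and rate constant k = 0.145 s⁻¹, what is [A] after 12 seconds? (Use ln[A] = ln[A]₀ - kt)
0.2563 M

ln[A] = ln[A]₀ - k·t = ln(1.46) - (0.145)·(12) = 0.3784 - 1.7400 = -1.3616
[A] = e^(-1.3616) = 0.2563 M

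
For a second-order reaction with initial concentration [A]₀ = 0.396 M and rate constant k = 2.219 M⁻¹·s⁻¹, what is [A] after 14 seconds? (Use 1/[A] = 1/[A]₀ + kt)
0.0298 M

1/[A] = 1/[A]₀ + k·t = 1/0.396 + (2.219)·(14) = 2.5253 + 31.0660 = 33.5913
[A] = 1/33.5913 = 0.0298 M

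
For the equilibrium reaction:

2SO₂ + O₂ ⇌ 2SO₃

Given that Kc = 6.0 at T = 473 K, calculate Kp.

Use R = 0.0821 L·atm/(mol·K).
K_p = 0.1545

Δn = (moles gaseous products) − (moles gaseous reactants) = -1
T = 473 K; RT = 0.0821 × 473 = 38.8333
Kp = Kc·(RT)^Δn = 6.0 × (38.8333)^-1 = 6.0 × 0.0257511 = 0.1545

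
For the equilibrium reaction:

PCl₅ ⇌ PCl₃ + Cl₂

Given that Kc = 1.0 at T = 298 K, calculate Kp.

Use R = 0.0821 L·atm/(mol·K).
K_p = 24.4658

Δn = (moles gaseous products) − (moles gaseous reactants) = 1
T = 298 K; RT = 0.0821 × 298 = 24.4658
Kp = Kc·(RT)^Δn = 1.0 × (24.4658)^1 = 1.0 × 24.4658 = 24.4658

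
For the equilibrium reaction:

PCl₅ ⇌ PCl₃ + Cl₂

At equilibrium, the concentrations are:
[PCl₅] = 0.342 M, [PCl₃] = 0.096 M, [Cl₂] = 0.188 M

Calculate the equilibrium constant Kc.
K_c = 0.0528

Kc = ([PCl₃] × [Cl₂]) / ([PCl₅])
   = ((0.096)·(0.188)) / ((0.342))
   = 0.018048 / 0.342 = 0.0528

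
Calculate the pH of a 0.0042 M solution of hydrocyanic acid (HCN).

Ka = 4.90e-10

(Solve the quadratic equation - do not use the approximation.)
pH = 5.84

x² + Ka×x - Ka×C = 0. Using quadratic formula: [H⁺] = 1.4343e-06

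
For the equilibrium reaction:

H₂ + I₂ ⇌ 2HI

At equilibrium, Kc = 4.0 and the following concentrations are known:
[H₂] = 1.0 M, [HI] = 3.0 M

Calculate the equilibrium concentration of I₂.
[I₂] = 2.2500 M

Kc = ([HI]^2) / ([H₂] × [I₂]) = 4.0
[I₂]^1 = (product terms)/(Kc · other reactant terms) = 9 / (4.0 · 1) = 2.25
[I₂] = 2.2500 M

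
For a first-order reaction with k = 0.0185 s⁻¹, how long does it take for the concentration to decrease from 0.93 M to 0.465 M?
37.47 s

From ln[A] = ln[A]₀ - k·t: t = ln([A]₀/[A])/k = ln(0.93/0.465)/0.0185 = ln(2.0000)/0.0185 = 0.6931/0.0185 = 37.47 s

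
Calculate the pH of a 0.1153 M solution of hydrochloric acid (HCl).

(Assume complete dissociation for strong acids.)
pH = 0.94

[H⁺] = 0.1153 M for strong acid. pH = -log[H⁺] = -log(0.1153)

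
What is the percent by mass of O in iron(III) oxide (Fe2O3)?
Mass of O in formula = 16.0 × 3 = 48 g/mol
Molar mass = 159.7 g/mol
% O = (48/159.7) × 100% = 30.06%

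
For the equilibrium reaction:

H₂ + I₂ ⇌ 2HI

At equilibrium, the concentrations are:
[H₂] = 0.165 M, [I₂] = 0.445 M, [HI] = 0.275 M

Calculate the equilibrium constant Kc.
K_c = 1.0300

Kc = ([HI]^2) / ([H₂] × [I₂])
   = ((0.275)^2) / ((0.165)·(0.445))
   = 0.075625 / 0.073425 = 1.0300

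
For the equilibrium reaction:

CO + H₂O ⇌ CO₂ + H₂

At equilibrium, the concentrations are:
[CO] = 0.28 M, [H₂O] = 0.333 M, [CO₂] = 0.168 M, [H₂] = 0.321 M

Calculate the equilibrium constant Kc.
K_c = 0.5784

Kc = ([CO₂] × [H₂]) / ([CO] × [H₂O])
   = ((0.168)·(0.321)) / ((0.28)·(0.333))
   = 0.053928 / 0.09324 = 0.5784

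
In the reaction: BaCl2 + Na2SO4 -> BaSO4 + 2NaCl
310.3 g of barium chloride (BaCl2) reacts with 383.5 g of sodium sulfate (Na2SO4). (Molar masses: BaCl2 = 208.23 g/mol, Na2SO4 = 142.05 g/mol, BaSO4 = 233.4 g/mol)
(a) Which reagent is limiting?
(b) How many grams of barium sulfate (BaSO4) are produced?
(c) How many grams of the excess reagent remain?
(a) BaCl2, (b) 347.8 g, (c) 171.8 g

Moles of BaCl2 = 310.3 g ÷ 208.23 g/mol = 1.49018 mol
Moles of Na2SO4 = 383.5 g ÷ 142.05 g/mol = 2.69975 mol
Moles ÷ coefficient: BaCl2: 1.49018/1 = 1.49, Na2SO4: 2.69975/1 = 2.7
(a) BaCl2 has the smaller value, so BaCl2 is the limiting reagent.
(b) Moles of BaSO4 = 1.49018 mol BaCl2 × (1/1) = 1.49018 mol; mass = 1.49018 mol × 233.4 g/mol = 347.8 g
(c) Na2SO4 consumed = 1.49018 × (1/1) = 1.49018 mol; remaining = 2.69975 − 1.49018 = 1.20957 mol; mass = 1.20957 mol × 142.05 g/mol = 171.8 g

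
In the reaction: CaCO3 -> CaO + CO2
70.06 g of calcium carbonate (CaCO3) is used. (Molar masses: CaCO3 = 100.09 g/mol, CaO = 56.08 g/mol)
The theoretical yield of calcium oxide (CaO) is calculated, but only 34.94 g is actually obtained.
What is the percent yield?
Moles of CaCO3 = 70.06 g ÷ 100.09 g/mol = 0.69997 mol
Mole ratio: 1 mol CaO / 1 mol CaCO3
Moles of CaO = 0.69997 × (1/1) = 0.69997 mol
Theoretical yield = 0.69997 mol × 56.08 g/mol = 39.254 g
Actual yield = 34.94 g
Percent yield = (34.94 / 39.254) × 100% = 89.0%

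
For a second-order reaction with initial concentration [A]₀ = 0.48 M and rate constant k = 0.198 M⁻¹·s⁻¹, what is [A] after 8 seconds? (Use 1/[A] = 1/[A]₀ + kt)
0.2727 M

1/[A] = 1/[A]₀ + k·t = 1/0.48 + (0.198)·(8) = 2.0833 + 1.5840 = 3.6673
[A] = 1/3.6673 = 0.2727 M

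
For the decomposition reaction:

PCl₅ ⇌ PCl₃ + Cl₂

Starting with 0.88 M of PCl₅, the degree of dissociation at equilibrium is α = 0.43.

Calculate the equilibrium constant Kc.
K_c = 0.2855

x = α·[A]₀ = 0.43 × 0.88 = 0.3784 M dissociated.
At eq: [PCl₅] = 0.88 − 0.3784 = 0.5016 M; [PCl₃] = [Cl₂] = x = 0.3784 M.
Kc = [PCl₃][Cl₂]/[PCl₅] = (0.3784)²/0.5016 = 0.2855.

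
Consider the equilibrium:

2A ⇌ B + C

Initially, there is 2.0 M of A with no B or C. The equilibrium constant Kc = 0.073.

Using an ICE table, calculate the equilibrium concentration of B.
[B] = 0.351 M

ICE: [A] = 2.0 − 2x, [B] = [C] = x.
Kc = x²/(2.0 − 2x)² = 0.073 ⇒ √Kc = x/(2.0 − 2x).
x = √0.073·2.0/(1 + 2√0.073) = 0.27019·2.0/1.5404 = 0.35081.
[B] = x = 0.351 M.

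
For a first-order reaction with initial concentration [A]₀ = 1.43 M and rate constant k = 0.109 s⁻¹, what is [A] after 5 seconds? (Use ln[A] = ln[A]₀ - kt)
0.8292 M

ln[A] = ln[A]₀ - k·t = ln(1.43) - (0.109)·(5) = 0.3577 - 0.5450 = -0.1873
[A] = e^(-0.1873) = 0.8292 M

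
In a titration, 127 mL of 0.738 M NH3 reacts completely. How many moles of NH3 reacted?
Moles = Molarity × Volume (L)
Moles = 0.738 M × 0.127 L = 0.09373 mol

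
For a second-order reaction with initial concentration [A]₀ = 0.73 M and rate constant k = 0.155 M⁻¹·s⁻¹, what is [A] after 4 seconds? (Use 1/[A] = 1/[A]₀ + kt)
0.5025 M

1/[A] = 1/[A]₀ + k·t = 1/0.73 + (0.155)·(4) = 1.3699 + 0.6200 = 1.9899
[A] = 1/1.9899 = 0.5025 M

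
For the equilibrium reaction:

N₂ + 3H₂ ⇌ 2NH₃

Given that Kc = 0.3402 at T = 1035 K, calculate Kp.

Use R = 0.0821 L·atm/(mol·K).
K_p = 4.71e-05

Δn = (moles gaseous products) − (moles gaseous reactants) = -2
T = 1035 K; RT = 0.0821 × 1035 = 84.9735
Kp = Kc·(RT)^Δn = 0.3402 × (84.9735)^-2 = 0.3402 × 0.000138495 = 4.71e-05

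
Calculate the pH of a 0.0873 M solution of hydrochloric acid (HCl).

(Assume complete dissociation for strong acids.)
pH = 1.06

[H⁺] = 0.0873 M for strong acid. pH = -log[H⁺] = -log(0.0873)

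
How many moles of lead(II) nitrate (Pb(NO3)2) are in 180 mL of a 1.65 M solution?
Moles = Molarity × Volume (L)
Moles = 1.65 M × 0.18 L = 0.297 mol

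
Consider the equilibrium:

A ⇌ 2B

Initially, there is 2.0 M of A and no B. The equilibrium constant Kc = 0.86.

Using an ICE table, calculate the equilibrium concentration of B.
[B] = 1.114 M

ICE: [A] = 2.0 − x, [B] = 2x.
Kc = (2x)²/(2.0 − x) = 0.86 ⇒ 4x² + 0.86x − 1.72 = 0.
x = (−0.86 + √(0.86² + 4·4·1.72))/(2·4) = (−0.86 + √28.26)/8 = 0.557.
[B] = 2x = 1.114 M.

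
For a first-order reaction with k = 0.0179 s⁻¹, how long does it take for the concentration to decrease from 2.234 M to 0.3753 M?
99.65 s

From ln[A] = ln[A]₀ - k·t: t = ln([A]₀/[A])/k = ln(2.234/0.3753)/0.0179 = ln(5.9526)/0.0179 = 1.7838/0.0179 = 99.65 s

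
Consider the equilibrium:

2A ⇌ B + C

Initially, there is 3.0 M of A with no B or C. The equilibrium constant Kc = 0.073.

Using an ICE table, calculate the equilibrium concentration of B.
[B] = 0.526 M

ICE: [A] = 3.0 − 2x, [B] = [C] = x.
Kc = x²/(3.0 − 2x)² = 0.073 ⇒ √Kc = x/(3.0 − 2x).
x = √0.073·3.0/(1 + 2√0.073) = 0.27019·3.0/1.5404 = 0.52621.
[B] = x = 0.526 M.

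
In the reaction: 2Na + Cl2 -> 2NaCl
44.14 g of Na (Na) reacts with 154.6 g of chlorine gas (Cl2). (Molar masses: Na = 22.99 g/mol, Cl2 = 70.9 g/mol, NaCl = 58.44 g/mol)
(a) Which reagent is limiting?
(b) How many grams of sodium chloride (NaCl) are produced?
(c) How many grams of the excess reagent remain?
(a) Na, (b) 112.2 g, (c) 86.54 g

Moles of Na = 44.14 g ÷ 22.99 g/mol = 1.91997 mol
Moles of Cl2 = 154.6 g ÷ 70.9 g/mol = 2.18054 mol
Moles ÷ coefficient: Na: 1.91997/2 = 0.96, Cl2: 2.18054/1 = 2.181
(a) Na has the smaller value, so Na is the limiting reagent.
(b) Moles of NaCl = 1.91997 mol Na × (2/2) = 1.91997 mol; mass = 1.91997 mol × 58.44 g/mol = 112.2 g
(c) Cl2 consumed = 1.91997 × (1/2) = 0.959983 mol; remaining = 2.18054 − 0.959983 = 1.22055 mol; mass = 1.22055 mol × 70.9 g/mol = 86.54 g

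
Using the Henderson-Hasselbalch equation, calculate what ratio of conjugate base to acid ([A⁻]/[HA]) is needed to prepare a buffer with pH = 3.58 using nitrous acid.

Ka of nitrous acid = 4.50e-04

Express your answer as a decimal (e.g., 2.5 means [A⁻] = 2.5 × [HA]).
[A⁻]/[HA] = 1.711

pKa = −log(4.50e-04) = 3.3468. pH = pKa + log([A⁻]/[HA]). 3.58 = 3.3468 + log(ratio). log(ratio) = 3.58 − 3.3468 = 0.2332. ratio = 10^(0.2332) = 1.711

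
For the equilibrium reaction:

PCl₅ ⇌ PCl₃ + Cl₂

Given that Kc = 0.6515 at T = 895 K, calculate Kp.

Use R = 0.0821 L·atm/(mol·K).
K_p = 47.8719

Δn = (moles gaseous products) − (moles gaseous reactants) = 1
T = 895 K; RT = 0.0821 × 895 = 73.4795
Kp = Kc·(RT)^Δn = 0.6515 × (73.4795)^1 = 0.6515 × 73.4795 = 47.8719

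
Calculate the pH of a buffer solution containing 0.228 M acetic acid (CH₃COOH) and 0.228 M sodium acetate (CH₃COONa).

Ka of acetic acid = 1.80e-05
pH = 4.74

pKa = -log(1.80e-05) = 4.74. pH = pKa + log([A⁻]/[HA]) = 4.74 + log(0.228/0.228)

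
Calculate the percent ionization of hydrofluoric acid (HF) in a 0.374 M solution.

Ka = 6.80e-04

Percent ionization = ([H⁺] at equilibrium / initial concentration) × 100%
Percent ionization = 4.17%

Let x = [H⁺]. Ka = x²/(C - x) ⇒ x² + (6.80e-04)x - (6.80e-04)(0.374) = 0. x = 1.5611e-02. Percent = (1.5611e-02/0.374) × 100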